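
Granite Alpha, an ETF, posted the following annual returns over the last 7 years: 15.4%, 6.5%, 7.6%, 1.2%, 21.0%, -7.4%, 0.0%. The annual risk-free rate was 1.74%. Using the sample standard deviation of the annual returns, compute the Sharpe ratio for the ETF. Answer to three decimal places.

0.478

r̄ = (15.4 + 6.5 + 7.6 + 1.2 + 21 − 7.4 + 0) / 7 = 44.30 / 7 = 6.3286%
Sample σ = √[Σ(r − r̄)² / 6] = √[554.0143 / 6] = √92.3357 = 9.6091%
Sharpe = (r̄ − rf) / σ = (6.3286 − 1.74) / 9.6091 = 4.5886 / 9.6091 = 0.4775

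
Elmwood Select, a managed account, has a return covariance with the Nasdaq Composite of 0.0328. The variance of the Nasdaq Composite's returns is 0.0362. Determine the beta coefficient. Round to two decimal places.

0.91

β = Cov(Rp, Rm) / Var(Rm) = 0.0328 / 0.0362 = 0.9061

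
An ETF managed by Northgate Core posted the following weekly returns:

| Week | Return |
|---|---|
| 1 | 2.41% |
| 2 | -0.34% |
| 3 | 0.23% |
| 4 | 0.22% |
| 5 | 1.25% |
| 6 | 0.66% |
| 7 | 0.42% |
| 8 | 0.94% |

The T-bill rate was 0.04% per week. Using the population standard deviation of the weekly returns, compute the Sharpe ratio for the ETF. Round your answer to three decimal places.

0.874

μ = (2.41 − 0.34 + 0.23 + 0.22 + 1.25 + 0.66 + 0.42 + 0.94) / 8 = 0.7238%
Σ(r − μ)² = 4.8926; population σ = √(4.8926/8) = 0.7820%
Sharpe = (μ − rf) / σ = (0.7238 − 0.04) / 0.7820 = 0.6838 / 0.7820 = 0.8744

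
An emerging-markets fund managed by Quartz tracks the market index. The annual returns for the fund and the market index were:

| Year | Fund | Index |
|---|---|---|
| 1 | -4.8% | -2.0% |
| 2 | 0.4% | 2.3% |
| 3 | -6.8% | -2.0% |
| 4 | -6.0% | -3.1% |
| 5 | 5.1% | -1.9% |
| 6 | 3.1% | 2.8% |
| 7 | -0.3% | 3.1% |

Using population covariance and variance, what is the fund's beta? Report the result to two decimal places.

r̄p = -1.3286%,  r̄m = -0.1143%
Cov = Σ(rp − r̄p)(rm − r̄m) / 7 = 5.6739
Var(rm) = Σ(rm − r̄m)² / 7 = 6.2669
β = Cov / Var = 5.6739 / 6.2669 = 0.9054

0.91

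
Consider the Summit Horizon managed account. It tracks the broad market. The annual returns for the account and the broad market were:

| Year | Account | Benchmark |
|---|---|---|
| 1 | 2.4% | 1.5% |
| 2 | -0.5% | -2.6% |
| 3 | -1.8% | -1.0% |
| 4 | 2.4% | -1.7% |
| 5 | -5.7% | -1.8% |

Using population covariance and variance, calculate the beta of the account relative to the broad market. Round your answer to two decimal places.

r̄p = -0.6400%,  r̄m = -1.1200%
Cov = Σ(rp − r̄p)(rm − r̄m) / 5 = 1.8592
Var(rm) = Σ(rm − r̄m)² / 5 = 1.9736
β = Cov / Var = 1.8592 / 1.9736 = 0.9420

0.94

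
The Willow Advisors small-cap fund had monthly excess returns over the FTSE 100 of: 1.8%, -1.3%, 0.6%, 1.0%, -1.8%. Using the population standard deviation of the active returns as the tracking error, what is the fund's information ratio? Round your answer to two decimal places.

r̄ = (1.8 − 1.3 + 0.6 + 1 − 1.8) / 5 = 0.30 / 5 = 0.0600%
Population std dev = √[9.5120 / 5] = 1.3793%
IR = r̄ / tracking error = 0.0600 / 1.3793 = 0.0435

0.04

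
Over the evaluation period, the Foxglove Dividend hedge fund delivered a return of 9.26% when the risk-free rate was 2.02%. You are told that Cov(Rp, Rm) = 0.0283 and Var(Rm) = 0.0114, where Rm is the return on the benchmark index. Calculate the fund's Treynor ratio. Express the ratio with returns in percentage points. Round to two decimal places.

β = Cov / Var = 0.0283 / 0.0114 = 2.4825
Treynor = (Rp − Rf) / β = (9.26% − 2.02%) / 2.4825 = 7.24 / 2.4825 = 2.9164

2.92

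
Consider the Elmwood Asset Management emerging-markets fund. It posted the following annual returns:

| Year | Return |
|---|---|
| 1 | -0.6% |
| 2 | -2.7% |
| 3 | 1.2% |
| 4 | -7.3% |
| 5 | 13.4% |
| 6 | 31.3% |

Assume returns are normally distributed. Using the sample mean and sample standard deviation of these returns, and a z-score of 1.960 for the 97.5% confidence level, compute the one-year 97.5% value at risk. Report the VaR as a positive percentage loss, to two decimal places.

Mean return r̄ = 35.30 / 6 = 5.8833%
Σ(r − r̄)² = (-0.6 − 5.8833)² + (-2.7 − 5.8833)² + … = 1013.9483
sample σ = √(1013.9483 / 5) = √202.7897 = 14.2404%
VaR = −(r̄ − z·σ) = −(5.8833 − 1.960 × 14.2404) = −(-22.0279) = 22.0279%

22.03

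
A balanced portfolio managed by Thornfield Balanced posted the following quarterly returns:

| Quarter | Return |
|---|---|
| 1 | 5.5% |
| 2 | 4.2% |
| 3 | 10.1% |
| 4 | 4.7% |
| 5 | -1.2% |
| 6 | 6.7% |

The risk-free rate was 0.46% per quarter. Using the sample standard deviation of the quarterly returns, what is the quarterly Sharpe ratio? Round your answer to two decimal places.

μ = (5.5 + 4.2 + 10.1 + 4.7 − 1.2 + 6.7) / 6 = 5.0000%
Σ(r − μ)² = (5.5 − 5.0000)² + (4.2 − 5.0000)² + (10.1 − 5.0000)² + … = 68.3200
σ = √[68.3200 / 5] = 3.6965%
Sharpe = (μ − rf) / σ = (5.0000 − 0.46) / 3.6965 = 4.5400 / 3.6965 = 1.2282

1.23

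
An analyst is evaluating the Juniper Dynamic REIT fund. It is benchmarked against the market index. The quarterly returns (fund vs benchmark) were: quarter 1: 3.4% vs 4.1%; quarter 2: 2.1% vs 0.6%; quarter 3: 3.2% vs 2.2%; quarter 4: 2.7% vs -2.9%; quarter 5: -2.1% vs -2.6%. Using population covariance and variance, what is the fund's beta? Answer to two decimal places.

0.47

r̄p = 1.8600%,  r̄m = 0.2800%
Cov = Σ(rp − r̄p)(rm − r̄m) / 5 = 3.4532
Var(rm) = Σ(rm − r̄m)² / 5 = 7.3576
β = Cov / Var = 3.4532 / 7.3576 = 0.4693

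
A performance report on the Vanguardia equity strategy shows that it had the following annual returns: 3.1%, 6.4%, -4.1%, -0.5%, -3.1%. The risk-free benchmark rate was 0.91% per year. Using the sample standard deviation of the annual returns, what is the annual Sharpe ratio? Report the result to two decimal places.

r̄ = (3.1 + 6.4 − 4.1 − 0.5 − 3.1) / 5 = 1.80 / 5 = 0.3600%
Σ(r − r̄)² = (3.1 − 0.3600)² + (6.4 − 0.3600)² + (-4.1 − 0.3600)² + … = 76.5920
sample σ = √(76.5920 / 4) = √19.1480 = 4.3758%
Sharpe = (r̄ − rf) / σ = (0.3600 − 0.91) / 4.3758 = -0.5500 / 4.3758 = -0.1257

-0.13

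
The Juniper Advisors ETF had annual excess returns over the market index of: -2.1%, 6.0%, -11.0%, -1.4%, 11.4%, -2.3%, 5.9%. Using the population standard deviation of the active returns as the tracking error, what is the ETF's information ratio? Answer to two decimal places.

μ = (-2.1 + 6 − 11 − 1.4 + 11.4 − 2.3 + 5.9) / 7 = 6.50 / 7 = 0.9286%
Σ(r − μ)² = (-2.1 − 0.9286)² + (6 − 0.9286)² + (-11 − 0.9286)² + … = 327.3943
σ = √[327.3943 / 7] = 6.8389%
IR = μ / tracking error = 0.9286 / 6.8389 = 0.1358

0.14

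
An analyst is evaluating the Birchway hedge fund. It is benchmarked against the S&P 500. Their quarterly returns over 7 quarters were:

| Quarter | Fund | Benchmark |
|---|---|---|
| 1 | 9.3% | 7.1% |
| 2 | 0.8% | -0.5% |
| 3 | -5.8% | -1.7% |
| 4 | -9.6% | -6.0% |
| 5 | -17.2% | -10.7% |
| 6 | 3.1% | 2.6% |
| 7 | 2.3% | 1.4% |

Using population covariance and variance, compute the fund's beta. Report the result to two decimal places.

r̄p = -2.4429%,  r̄m = -1.1143%
Cov = Σ(rp − r̄p)(rm − r̄m) / 7 = 44.1937
Var(rm) = Σ(rm − r̄m)² / 7 = 29.1527
β = Cov / Var = 44.1937 / 29.1527 = 1.5159

1.52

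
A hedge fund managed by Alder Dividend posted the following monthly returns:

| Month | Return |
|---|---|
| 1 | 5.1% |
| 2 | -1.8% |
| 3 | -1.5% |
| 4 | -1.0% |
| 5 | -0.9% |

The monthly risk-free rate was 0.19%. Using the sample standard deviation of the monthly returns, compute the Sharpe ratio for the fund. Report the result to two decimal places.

Mean return r̄ = -0.10 / 5 = -0.0200%
Σ(r − r̄)² = (5.1 − (-0.0200))² + (-1.8 − (-0.0200))² + (-1.5 − (-0.0200))² + … = 33.3080
σ = √[33.3080 / 4] = 2.8857%
Sharpe = (r̄ − rf) / σ = (-0.0200 − 0.19) / 2.8857 = -0.2100 / 2.8857 = -0.0728

-0.07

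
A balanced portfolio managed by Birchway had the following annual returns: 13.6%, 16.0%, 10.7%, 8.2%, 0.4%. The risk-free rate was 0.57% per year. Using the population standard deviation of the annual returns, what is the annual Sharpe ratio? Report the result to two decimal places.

r̄ = (13.6 + 16 + 10.7 + 8.2 + 0.4) / 5 = 9.7800%
Σ(r − r̄)² = (13.6 − 9.7800)² + (16 − 9.7800)² + … = 144.6080
population σ = √(144.6080 / 5) = √28.9216 = 5.3779%
Sharpe = (r̄ − rf) / σ = (9.7800 − 0.57) / 5.3779 = 9.2100 / 5.3779 = 1.7126

1.71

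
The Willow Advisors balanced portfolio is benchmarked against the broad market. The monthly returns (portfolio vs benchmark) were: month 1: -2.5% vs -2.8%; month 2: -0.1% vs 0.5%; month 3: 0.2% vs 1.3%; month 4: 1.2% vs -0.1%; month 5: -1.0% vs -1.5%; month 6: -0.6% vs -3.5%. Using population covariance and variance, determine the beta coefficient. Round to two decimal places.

0.43

r̄p = -0.4667%,  r̄m = -1.0167%
Cov = Σ(rp − r̄p)(rm − r̄m) / 6 = 1.3072
Var(rm) = Σ(rm − r̄m)² / 6 = 3.0147
β = Cov / Var = 1.3072 / 3.0147 = 0.4336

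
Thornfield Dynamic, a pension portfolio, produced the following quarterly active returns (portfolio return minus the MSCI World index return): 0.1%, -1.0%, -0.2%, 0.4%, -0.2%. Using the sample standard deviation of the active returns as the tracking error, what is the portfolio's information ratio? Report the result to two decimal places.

Mean return r̄ = -0.90 / 5 = -0.1800%
Σ(r − r̄)² = 1.0880; sample σ = √(1.0880/4) = 0.5215%
IR = r̄ / tracking error = -0.1800 / 0.5215 = -0.3452

-0.35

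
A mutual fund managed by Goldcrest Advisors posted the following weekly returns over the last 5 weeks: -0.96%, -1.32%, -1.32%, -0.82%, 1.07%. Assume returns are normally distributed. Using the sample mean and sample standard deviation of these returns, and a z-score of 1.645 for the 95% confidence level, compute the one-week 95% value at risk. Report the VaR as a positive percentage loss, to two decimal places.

μ = (-0.96 − 1.32 − 1.32 − 0.82 + 1.07) / 5 = -0.6700%
Σ(r − μ)² = (-0.96 − (-0.6700))² + (-1.32 − (-0.6700))² + (-1.32 − (-0.6700))² + … = 3.9792
sample σ = √(3.9792 / 4) = √0.9948 = 0.9974%
VaR = −(μ − z·σ) = −(-0.6700 − 1.645 × 0.9974) = −(-2.3107) = 2.3107%

2.31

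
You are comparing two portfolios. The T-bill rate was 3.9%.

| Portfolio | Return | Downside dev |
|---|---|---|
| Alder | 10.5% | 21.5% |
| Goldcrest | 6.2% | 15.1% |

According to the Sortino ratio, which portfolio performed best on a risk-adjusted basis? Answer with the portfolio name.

Alder

Alder: Sortino ratio = (10.5% − 3.9%) / 21.5% = 0.307
Goldcrest: Sortino ratio = (6.2% − 3.9%) / 15.1% = 0.152
Highest: Alder (0.307).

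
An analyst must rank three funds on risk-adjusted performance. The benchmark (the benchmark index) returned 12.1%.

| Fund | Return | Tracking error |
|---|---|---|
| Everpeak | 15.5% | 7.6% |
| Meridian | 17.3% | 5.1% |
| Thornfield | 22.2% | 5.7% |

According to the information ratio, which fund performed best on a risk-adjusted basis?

Thornfield

Everpeak: IR = (15.5% − 12.1%) / 7.6% = 0.447
Meridian: IR = (17.3% − 12.1%) / 5.1% = 1.020
Thornfield: IR = (22.2% − 12.1%) / 5.7% = 1.772
Highest: Thornfield (1.772).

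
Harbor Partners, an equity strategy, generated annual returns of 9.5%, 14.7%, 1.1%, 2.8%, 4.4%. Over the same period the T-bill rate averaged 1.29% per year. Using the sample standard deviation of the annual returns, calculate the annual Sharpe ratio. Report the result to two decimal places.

0.94

μ = (9.5 + 14.7 + 1.1 + 2.8 + 4.4) / 5 = 6.5000%
Sample σ = √[Σ(r − μ)² / 4] = √[123.5000 / 4] = √30.8750 = 5.5565%
Sharpe = (μ − rf) / σ = (6.5000 − 1.29) / 5.5565 = 5.2100 / 5.5565 = 0.9376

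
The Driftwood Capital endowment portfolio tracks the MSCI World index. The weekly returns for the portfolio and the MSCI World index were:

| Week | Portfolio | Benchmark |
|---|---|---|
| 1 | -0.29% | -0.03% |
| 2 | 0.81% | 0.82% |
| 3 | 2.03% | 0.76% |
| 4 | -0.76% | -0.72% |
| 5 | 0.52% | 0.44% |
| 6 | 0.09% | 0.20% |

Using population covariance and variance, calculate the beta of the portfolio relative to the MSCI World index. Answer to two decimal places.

r̄p = 0.4000%,  r̄m = 0.2450%
Cov = Σ(rp − r̄p)(rm − r̄m) / 6 = 0.4036
Var(rm) = Σ(rm − r̄m)² / 6 = 0.2738
β = Cov / Var = 0.4036 / 0.2738 = 1.4741

1.47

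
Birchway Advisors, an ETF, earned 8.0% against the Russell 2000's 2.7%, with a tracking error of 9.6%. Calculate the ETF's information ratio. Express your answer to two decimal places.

IR = (Rp − Rb) / TE = (8.0% − 2.7%) / 9.6% = 5.30% / 9.6% = 0.5521

0.55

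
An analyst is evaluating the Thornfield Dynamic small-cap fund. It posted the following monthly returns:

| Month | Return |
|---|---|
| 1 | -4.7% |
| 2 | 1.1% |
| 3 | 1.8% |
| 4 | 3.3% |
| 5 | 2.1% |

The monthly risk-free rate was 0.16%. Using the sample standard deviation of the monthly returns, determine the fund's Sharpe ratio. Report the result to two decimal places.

0.18

Mean return r̄ = 3.60 / 5 = 0.7200%
Sample σ = √[Σ(r − r̄)² / 4] = √[39.2480 / 4] = √9.8120 = 3.1324%
Sharpe = (r̄ − rf) / σ = (0.7200 − 0.16) / 3.1324 = 0.5600 / 3.1324 = 0.1788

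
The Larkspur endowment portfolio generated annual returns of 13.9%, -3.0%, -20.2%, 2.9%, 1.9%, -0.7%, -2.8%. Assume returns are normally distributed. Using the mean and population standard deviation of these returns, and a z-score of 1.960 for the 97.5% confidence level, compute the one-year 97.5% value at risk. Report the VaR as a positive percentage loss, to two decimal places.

19.61

μ = (13.9 − 3 − 20.2 + 2.9 + 1.9 − 0.7 − 2.8) / 7 = -8.00 / 7 = -1.1429%
Population std dev = √[621.4571 / 7] = 9.4223%
VaR = −(μ − z·σ) = −(-1.1429 − 1.960 × 9.4223) = −(-19.6106) = 19.6106%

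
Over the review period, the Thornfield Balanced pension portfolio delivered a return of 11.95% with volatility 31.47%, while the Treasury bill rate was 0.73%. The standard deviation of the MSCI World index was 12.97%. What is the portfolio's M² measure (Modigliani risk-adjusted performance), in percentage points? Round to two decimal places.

Sharpe = (Rp − Rf) / σp = (11.95% − 0.73%) / 31.47% = 0.3565
M² = Rf + Sharpe × σm = 0.73% + 0.3565 × 12.97% = 5.3538%

5.35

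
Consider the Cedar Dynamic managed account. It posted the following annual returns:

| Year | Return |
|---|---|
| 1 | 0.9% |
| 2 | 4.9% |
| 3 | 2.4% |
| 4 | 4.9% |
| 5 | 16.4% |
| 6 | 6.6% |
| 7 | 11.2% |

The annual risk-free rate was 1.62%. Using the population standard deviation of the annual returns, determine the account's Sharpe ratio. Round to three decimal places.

Mean return μ = 47.30 / 7 = 6.7571%
Σ(r − μ)² = (0.9 − 6.7571)² + (4.9 − 6.7571)² + … = 172.9371
population σ = √(172.9371 / 7) = √24.7053 = 4.9704%
Sharpe = (μ − rf) / σ = (6.7571 − 1.62) / 4.9704 = 5.1371 / 4.9704 = 1.0335

1.034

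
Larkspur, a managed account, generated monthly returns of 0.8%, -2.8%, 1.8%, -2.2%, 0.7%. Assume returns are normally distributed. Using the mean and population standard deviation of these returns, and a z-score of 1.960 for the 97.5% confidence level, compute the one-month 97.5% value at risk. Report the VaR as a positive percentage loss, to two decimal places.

3.90

r̄ = (0.8 − 2.8 + 1.8 − 2.2 + 0.7) / 5 = -0.3400%
Population σ = √[Σ(r − r̄)² / 5] = √[16.4720 / 5] = √3.2944 = 1.8150%
VaR = −(r̄ − z·σ) = −(-0.3400 − 1.960 × 1.8150) = −(-3.8974) = 3.8974%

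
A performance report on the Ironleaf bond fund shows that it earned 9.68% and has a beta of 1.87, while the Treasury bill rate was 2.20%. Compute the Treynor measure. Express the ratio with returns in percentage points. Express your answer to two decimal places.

Treynor = (Rp − Rf) / β = (9.68% − 2.20%) / 1.87 = 7.48 / 1.87 = 4.0000

4.00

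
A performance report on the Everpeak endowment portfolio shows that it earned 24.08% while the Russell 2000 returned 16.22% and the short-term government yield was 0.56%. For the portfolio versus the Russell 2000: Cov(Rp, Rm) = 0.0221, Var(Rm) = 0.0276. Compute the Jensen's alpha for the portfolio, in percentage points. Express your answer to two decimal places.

10.98

β = Cov / Var = 0.0221 / 0.0276 = 0.8007
E[R] = Rf + β(Rm − Rf) = 0.56% + 0.8007 × (16.22% − 0.56%) = 13.0990%
α = Rp − E[R] = 24.08% − 13.0990% = 10.9810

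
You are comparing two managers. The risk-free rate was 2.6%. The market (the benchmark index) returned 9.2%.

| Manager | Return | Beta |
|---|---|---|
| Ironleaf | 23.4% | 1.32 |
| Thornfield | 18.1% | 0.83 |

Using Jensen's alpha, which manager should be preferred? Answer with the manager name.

Ironleaf: α = 23.4% − [2.6% + 1.32 × (9.2% − 2.6%)] = 12.088
Thornfield: α = 18.1% − [2.6% + 0.83 × (9.2% − 2.6%)] = 10.022
Highest: Ironleaf (12.088).

Ironleaf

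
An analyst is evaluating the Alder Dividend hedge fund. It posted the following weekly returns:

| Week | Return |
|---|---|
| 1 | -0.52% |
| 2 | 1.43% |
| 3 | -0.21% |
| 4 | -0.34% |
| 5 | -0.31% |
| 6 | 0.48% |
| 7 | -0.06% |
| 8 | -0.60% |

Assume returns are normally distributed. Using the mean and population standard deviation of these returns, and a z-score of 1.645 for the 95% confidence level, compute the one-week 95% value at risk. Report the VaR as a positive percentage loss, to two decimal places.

1.05

r̄ = (-0.52 + 1.43 − 0.21 − 0.34 − 0.31 + 0.48 − 0.06 − 0.6) / 8 = -0.130 / 8 = -0.0163%
Σ(r − r̄)² = (-0.52 − (-0.0163))² + (1.43 − (-0.0163))² + … = 3.1630
population σ = √(3.1630 / 8) = √0.3954 = 0.6288%
VaR = −(r̄ − z·σ) = −(-0.0163 − 1.645 × 0.6288) = −(-1.0507) = 1.0507%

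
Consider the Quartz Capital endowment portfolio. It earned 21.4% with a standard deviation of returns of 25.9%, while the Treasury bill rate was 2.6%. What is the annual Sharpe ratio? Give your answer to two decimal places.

0.73

Sharpe = (Rp − Rf) / σp = (21.4% − 2.6%) / 25.9% = 18.80% / 25.9% = 0.7259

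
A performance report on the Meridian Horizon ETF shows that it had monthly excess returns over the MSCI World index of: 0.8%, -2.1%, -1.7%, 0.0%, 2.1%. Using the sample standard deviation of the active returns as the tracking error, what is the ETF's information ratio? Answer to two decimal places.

Mean return r̄ = -0.90 / 5 = -0.1800%
Sample std dev = √[12.1880 / 4] = 1.7456%
IR = r̄ / tracking error = -0.1800 / 1.7456 = -0.1031

-0.10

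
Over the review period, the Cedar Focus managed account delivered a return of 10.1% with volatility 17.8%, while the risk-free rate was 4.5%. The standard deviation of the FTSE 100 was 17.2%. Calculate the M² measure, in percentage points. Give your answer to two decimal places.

Sharpe = (Rp − Rf) / σp = (10.1% − 4.5%) / 17.8% = 0.3146
M² = Rf + Sharpe × σm = 4.5% + 0.3146 × 17.2% = 9.9111%

9.91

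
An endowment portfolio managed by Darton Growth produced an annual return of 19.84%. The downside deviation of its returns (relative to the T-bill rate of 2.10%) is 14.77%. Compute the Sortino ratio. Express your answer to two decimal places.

1.20

Sortino = (Rp − Rf) / σd = (19.84% − 2.10%) / 14.77% = 17.74% / 14.77% = 1.2011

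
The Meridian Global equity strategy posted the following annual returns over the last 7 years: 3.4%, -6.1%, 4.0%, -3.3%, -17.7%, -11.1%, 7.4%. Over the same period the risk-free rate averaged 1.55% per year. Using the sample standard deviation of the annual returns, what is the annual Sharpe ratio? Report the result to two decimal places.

μ = (3.4 − 6.1 + 4 − 3.3 − 17.7 − 11.1 + 7.4) / 7 = -3.3429%
Σ(r − μ)² = 488.6971; sample σ = √(488.6971/6) = 9.0249%
Sharpe = (μ − rf) / σ = (-3.3429 − 1.55) / 9.0249 = -4.8929 / 9.0249 = -0.5422

-0.54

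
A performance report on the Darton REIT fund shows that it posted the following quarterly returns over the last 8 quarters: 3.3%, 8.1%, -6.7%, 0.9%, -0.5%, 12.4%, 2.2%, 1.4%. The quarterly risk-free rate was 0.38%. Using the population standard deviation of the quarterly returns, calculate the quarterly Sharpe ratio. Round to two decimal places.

r̄ = (3.3 + 8.1 − 6.7 + 0.9 − 0.5 + 12.4 + 2.2 + 1.4) / 8 = 2.6375%
Σ(r − r̄)² = (3.3 − 2.6375)² + (8.1 − 2.6375)² + … = 227.3588
σ = √[227.3588 / 8] = 5.3310%
Sharpe = (r̄ − rf) / σ = (2.6375 − 0.38) / 5.3310 = 2.2575 / 5.3310 = 0.4235

0.42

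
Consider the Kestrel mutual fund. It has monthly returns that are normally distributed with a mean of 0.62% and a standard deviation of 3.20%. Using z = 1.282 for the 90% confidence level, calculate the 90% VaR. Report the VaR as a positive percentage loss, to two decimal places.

3.48

VaR (as % loss) = −(μ − z·σ) = −(0.62% − 1.282 × 3.20%) = −(-3.4824%) = 3.4824%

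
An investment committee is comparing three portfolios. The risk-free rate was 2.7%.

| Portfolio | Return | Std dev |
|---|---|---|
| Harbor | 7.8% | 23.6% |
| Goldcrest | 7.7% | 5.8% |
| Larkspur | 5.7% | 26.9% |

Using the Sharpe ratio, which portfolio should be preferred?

Goldcrest

Harbor: Sharpe ratio = (7.8% − 2.7%) / 23.6% = 0.216
Goldcrest: Sharpe ratio = (7.7% − 2.7%) / 5.8% = 0.862
Larkspur: Sharpe ratio = (5.7% − 2.7%) / 26.9% = 0.112
Highest: Goldcrest (0.862).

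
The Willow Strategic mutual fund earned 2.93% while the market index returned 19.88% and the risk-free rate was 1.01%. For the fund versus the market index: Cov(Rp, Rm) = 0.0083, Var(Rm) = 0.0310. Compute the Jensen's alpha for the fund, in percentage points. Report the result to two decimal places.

β = Cov / Var = 0.0083 / 0.0310 = 0.2677
E[R] = Rf + β(Rm − Rf) = 1.01% + 0.2677 × (19.88% − 1.01%) = 6.0615%
α = Rp − E[R] = 2.93% − 6.0615% = -3.1315

-3.13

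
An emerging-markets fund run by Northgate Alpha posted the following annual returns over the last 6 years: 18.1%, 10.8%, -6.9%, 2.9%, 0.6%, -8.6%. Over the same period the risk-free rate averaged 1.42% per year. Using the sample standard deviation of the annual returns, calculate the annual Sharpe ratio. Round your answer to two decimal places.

0.14

r̄ = (18.1 + 10.8 − 6.9 + 2.9 + 0.6 − 8.6) / 6 = 16.90 / 6 = 2.8167%
Sample σ = √[Σ(r − r̄)² / 5] = √[526.9883 / 5] = √105.3977 = 10.2663%
Sharpe = (r̄ − rf) / σ = (2.8167 − 1.42) / 10.2663 = 1.3967 / 10.2663 = 0.1360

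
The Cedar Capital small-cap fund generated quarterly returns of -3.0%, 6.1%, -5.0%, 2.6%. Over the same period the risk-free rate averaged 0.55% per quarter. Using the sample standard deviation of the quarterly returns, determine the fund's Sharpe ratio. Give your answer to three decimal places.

-0.074

μ = (-3 + 6.1 − 5 + 2.6) / 4 = 0.70 / 4 = 0.1750%
Sample σ = √[Σ(r − μ)² / 3] = √[77.8475 / 3] = √25.9492 = 5.0940%
Sharpe = (μ − rf) / σ = (0.1750 − 0.55) / 5.0940 = -0.3750 / 5.0940 = -0.0736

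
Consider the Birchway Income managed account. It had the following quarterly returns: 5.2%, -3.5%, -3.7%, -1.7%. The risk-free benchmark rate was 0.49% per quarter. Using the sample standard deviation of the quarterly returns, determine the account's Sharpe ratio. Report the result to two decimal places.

μ = (5.2 − 3.5 − 3.7 − 1.7) / 4 = -3.70 / 4 = -0.9250%
Σ(r − μ)² = (5.2 − (-0.9250))² + (-3.5 − (-0.9250))² + … = 52.4475
σ = √[52.4475 / 3] = 4.1812%
Sharpe = (μ − rf) / σ = (-0.9250 − 0.49) / 4.1812 = -1.4150 / 4.1812 = -0.3384

-0.34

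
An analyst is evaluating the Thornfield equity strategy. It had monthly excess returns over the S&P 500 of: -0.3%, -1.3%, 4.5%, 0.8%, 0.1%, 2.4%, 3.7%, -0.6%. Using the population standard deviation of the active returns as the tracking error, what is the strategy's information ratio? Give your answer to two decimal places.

r̄ = (-0.3 − 1.3 + 4.5 + 0.8 + 0.1 + 2.4 + 3.7 − 0.6) / 8 = 9.30 / 8 = 1.1625%
Population std dev = √[31.6788 / 8] = 1.9899%
IR = r̄ / tracking error = 1.1625 / 1.9899 = 0.5842

0.58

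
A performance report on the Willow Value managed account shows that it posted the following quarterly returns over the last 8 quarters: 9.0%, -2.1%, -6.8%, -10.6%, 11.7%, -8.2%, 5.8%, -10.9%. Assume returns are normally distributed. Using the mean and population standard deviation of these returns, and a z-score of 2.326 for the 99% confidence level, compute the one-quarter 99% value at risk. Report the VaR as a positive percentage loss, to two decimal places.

21.36

Mean return r̄ = -12.10 / 8 = -1.5125%
Population σ = √[Σ(r − r̄)² / 8] = √[582.2888 / 8] = √72.7861 = 8.5315%
VaR = −(r̄ − z·σ) = −(-1.5125 − 2.326 × 8.5315) = −(-21.3568) = 21.3568%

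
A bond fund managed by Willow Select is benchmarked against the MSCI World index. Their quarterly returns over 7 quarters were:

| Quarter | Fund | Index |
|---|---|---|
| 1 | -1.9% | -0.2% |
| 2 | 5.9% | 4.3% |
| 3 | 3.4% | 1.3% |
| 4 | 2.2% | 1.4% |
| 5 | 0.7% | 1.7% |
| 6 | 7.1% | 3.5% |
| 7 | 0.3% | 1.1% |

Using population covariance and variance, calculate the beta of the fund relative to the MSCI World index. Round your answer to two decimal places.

1.89

r̄p = 2.5286%,  r̄m = 1.8714%
Cov = Σ(rp − r̄p)(rm − r̄m) / 7 = 3.7851
Var(rm) = Σ(rm − r̄m)² / 7 = 2.0020
β = Cov / Var = 3.7851 / 2.0020 = 1.8907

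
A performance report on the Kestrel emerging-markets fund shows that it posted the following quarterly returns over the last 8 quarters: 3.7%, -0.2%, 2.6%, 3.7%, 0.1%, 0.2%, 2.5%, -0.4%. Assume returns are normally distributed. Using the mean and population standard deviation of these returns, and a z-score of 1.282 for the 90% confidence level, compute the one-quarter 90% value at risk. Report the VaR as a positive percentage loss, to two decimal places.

r̄ = (3.7 − 0.2 + 2.6 + 3.7 + 0.1 + 0.2 + 2.5 − 0.4) / 8 = 12.20 / 8 = 1.5250%
Σ(r − r̄)² = 22.0350; population σ = √(22.0350/8) = 1.6596%
VaR = −(r̄ − z·σ) = −(1.5250 − 1.282 × 1.6596) = −(-0.6026) = 0.6026%

0.60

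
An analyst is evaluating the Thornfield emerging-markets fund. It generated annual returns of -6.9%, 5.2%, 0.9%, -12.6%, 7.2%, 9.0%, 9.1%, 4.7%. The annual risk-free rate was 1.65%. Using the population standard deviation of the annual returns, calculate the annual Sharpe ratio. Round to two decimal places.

r̄ = (-6.9 + 5.2 + 0.9 − 12.6 + 7.2 + 9 + 9.1 + 4.7) / 8 = 2.0750%
Σ(r − r̄)² = (-6.9 − 2.0750)² + (5.2 − 2.0750)² + … = 437.5150
σ = √[437.5150 / 8] = 7.3952%
Sharpe = (r̄ − rf) / σ = (2.0750 − 1.65) / 7.3952 = 0.4250 / 7.3952 = 0.0575

0.06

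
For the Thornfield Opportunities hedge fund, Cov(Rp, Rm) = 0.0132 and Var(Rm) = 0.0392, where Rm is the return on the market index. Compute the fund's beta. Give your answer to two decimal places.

β = Cov(Rp, Rm) / Var(Rm) = 0.0132 / 0.0392 = 0.3367

0.34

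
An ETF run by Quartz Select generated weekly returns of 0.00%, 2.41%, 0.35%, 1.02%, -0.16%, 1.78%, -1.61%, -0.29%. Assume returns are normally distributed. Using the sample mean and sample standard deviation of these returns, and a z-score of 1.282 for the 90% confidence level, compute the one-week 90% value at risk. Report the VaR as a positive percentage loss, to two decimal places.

1.19

Mean return μ = 3.500 / 8 = 0.4375%
Sample σ = √[Σ(r − μ)² / 7] = √[11.3100 / 7] = √1.6157 = 1.2711%
VaR = −(μ − z·σ) = −(0.4375 − 1.282 × 1.2711) = −(-1.1921) = 1.1921%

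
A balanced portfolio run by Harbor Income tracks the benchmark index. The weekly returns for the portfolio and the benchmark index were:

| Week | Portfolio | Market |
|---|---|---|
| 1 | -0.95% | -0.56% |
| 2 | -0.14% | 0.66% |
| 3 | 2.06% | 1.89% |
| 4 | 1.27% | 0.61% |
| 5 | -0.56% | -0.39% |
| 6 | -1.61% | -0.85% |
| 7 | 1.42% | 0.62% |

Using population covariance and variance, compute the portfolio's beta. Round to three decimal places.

1.327

r̄p = 0.2129%,  r̄m = 0.2829%
Cov = Σ(rp − r̄p)(rm − r̄m) / 7 = 1.0219
Var(rm) = Σ(rm − r̄m)² / 7 = 0.7703
β = Cov / Var = 1.0219 / 0.7703 = 1.3266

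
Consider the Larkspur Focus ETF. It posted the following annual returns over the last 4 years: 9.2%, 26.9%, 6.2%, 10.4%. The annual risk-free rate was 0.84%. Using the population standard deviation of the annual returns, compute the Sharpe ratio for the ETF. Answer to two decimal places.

1.53

Mean return μ = 52.70 / 4 = 13.1750%
Population std dev = √[260.5275 / 4] = 8.0704%
Sharpe = (μ − rf) / σ = (13.1750 − 0.84) / 8.0704 = 12.3350 / 8.0704 = 1.5284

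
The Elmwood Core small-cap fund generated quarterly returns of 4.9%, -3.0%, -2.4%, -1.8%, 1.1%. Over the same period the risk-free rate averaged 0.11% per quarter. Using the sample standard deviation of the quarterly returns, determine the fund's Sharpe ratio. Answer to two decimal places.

r̄ = (4.9 − 3 − 2.4 − 1.8 + 1.1) / 5 = -0.2400%
Σ(r − r̄)² = (4.9 − (-0.2400))² + (-3 − (-0.2400))² + … = 42.9320
σ = √[42.9320 / 4] = 3.2761%
Sharpe = (r̄ − rf) / σ = (-0.2400 − 0.11) / 3.2761 = -0.3500 / 3.2761 = -0.1068

-0.11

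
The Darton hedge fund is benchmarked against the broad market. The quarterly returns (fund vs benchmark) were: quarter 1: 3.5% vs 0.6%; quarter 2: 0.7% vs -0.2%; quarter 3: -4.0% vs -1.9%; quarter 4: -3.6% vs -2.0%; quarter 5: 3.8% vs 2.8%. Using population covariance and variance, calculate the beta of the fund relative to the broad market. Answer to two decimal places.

1.74

r̄p = 0.0800%,  r̄m = -0.1400%
Cov = Σ(rp − r̄p)(rm − r̄m) / 5 = 5.4912
Var(rm) = Σ(rm − r̄m)² / 5 = 3.1504
β = Cov / Var = 5.4912 / 3.1504 = 1.7430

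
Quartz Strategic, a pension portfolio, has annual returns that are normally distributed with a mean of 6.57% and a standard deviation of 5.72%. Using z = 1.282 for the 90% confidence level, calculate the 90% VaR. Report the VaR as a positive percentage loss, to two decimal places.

0.76

VaR (as % loss) = −(μ − z·σ) = −(6.57% − 1.282 × 5.72%) = −(-0.76304%) = 0.76304%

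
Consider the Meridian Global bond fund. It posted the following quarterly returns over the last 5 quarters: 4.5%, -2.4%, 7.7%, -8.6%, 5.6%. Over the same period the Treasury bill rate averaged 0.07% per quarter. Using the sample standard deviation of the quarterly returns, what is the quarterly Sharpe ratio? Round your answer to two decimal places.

μ = (4.5 − 2.4 + 7.7 − 8.6 + 5.6) / 5 = 1.3600%
Σ(r − μ)² = (4.5 − 1.3600)² + (-2.4 − 1.3600)² + (7.7 − 1.3600)² + … = 181.3720
sample σ = √(181.3720 / 4) = √45.3430 = 6.7337%
Sharpe = (μ − rf) / σ = (1.3600 − 0.07) / 6.7337 = 1.2900 / 6.7337 = 0.1916

0.19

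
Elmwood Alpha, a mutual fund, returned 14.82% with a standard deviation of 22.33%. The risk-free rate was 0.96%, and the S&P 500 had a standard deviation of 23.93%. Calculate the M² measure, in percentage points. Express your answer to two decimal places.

15.81

Sharpe = (Rp − Rf) / σp = (14.82% − 0.96%) / 22.33% = 0.6207
M² = Rf + Sharpe × σm = 0.96% + 0.6207 × 23.93% = 15.8134%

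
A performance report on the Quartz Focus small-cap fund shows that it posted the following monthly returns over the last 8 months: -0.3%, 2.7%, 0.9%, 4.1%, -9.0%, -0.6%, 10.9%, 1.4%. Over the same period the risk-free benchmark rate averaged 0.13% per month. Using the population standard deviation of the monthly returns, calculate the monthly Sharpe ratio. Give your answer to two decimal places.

μ = (-0.3 + 2.7 + 0.9 + 4.1 − 9 − 0.6 + 10.9 + 1.4) / 8 = 1.2625%
Σ(r − μ)² = 214.3788; population σ = √(214.3788/8) = 5.1766%
Sharpe = (μ − rf) / σ = (1.2625 − 0.13) / 5.1766 = 1.1325 / 5.1766 = 0.2188

0.22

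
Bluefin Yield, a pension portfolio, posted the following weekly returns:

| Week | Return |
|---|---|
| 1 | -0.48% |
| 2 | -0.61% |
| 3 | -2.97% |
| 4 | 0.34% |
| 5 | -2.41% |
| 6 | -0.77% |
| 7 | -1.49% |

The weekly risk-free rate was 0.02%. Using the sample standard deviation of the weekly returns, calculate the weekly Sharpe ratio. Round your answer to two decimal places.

r̄ = (-0.48 − 0.61 − 2.97 + 0.34 − 2.41 − 0.77 − 1.49) / 7 = -1.1986%
Sample std dev = √[8.1041 / 6] = 1.1622%
Sharpe = (r̄ − rf) / σ = (-1.1986 − 0.02) / 1.1622 = -1.2186 / 1.1622 = -1.0485

-1.05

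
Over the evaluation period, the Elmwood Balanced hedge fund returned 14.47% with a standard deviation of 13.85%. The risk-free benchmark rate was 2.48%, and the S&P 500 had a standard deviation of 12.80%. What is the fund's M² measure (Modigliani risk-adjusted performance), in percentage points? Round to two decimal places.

Sharpe = (Rp − Rf) / σp = (14.47% − 2.48%) / 13.85% = 0.8657
M² = Rf + Sharpe × σm = 2.48% + 0.8657 × 12.80% = 13.5610%

13.56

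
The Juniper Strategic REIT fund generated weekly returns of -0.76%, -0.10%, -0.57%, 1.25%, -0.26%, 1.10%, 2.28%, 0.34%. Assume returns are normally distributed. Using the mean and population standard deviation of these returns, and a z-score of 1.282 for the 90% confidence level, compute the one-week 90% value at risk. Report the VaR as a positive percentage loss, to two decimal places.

μ = (-0.76 − 0.1 − 0.57 + 1.25 − 0.26 + 1.1 + 2.28 + 0.34) / 8 = 0.4100%
Σ(r − μ)² = (-0.76 − 0.4100)² + (-0.1 − 0.4100)² + (-0.57 − 0.4100)² + … = 7.7218
population σ = √(7.7218 / 8) = √0.9652 = 0.9824%
VaR = −(μ − z·σ) = −(0.4100 − 1.282 × 0.9824) = −(-0.8494) = 0.8494%

0.85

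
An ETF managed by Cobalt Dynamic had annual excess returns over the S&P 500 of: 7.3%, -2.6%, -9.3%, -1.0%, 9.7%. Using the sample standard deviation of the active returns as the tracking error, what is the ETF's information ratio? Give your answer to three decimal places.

μ = (7.3 − 2.6 − 9.3 − 1 + 9.7) / 5 = 4.10 / 5 = 0.8200%
Σ(r − μ)² = 238.2680; sample σ = √(238.2680/4) = 7.7180%
IR = μ / tracking error = 0.8200 / 7.7180 = 0.1062

0.106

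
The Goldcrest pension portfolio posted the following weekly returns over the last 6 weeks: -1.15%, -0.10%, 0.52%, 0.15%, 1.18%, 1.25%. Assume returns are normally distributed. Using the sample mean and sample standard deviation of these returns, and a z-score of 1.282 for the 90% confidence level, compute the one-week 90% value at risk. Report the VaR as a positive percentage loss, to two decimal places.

r̄ = (-1.15 − 0.1 + 0.52 + 0.15 + 1.18 + 1.25) / 6 = 0.3083%
Σ(r − r̄)² = (-1.15 − 0.3083)² + (-0.1 − 0.3083)² + (0.52 − 0.3083)² + … = 4.0099
σ = √[4.0099 / 5] = 0.8955%
VaR = −(r̄ − z·σ) = −(0.3083 − 1.282 × 0.8955) = −(-0.8397) = 0.8397%

0.84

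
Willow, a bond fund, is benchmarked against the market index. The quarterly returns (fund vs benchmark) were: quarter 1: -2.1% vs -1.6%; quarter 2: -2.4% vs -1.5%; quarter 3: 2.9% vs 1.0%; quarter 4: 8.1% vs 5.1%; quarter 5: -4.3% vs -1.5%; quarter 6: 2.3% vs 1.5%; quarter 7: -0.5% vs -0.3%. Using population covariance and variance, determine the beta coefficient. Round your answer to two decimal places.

1.69

r̄p = 0.5714%,  r̄m = 0.3857%
Cov = Σ(rp − r̄p)(rm − r̄m) / 7 = 8.5253
Var(rm) = Σ(rm − r̄m)² / 7 = 5.0527
β = Cov / Var = 8.5253 / 5.0527 = 1.6873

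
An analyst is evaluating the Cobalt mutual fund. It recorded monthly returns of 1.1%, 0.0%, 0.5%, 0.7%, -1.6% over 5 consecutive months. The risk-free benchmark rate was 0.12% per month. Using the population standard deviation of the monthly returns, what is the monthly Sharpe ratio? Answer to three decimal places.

r̄ = (1.1 + 0 + 0.5 + 0.7 − 1.6) / 5 = 0.70 / 5 = 0.1400%
Σ(r − r̄)² = (1.1 − 0.1400)² + (0 − 0.1400)² + … = 4.4120
σ = √[4.4120 / 5] = 0.9394%
Sharpe = (r̄ − rf) / σ = (0.1400 − 0.12) / 0.9394 = 0.0200 / 0.9394 = 0.0213

0.021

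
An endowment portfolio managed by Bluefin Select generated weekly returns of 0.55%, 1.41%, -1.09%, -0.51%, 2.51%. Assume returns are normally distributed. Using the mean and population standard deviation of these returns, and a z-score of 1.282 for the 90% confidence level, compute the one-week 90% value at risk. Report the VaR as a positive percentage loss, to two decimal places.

1.09

Mean return r̄ = 2.870 / 5 = 0.5740%
Population σ = √[Σ(r − r̄)² / 5] = √[8.3915 / 5] = √1.6783 = 1.2955%
VaR = −(r̄ − z·σ) = −(0.5740 − 1.282 × 1.2955) = −(-1.0868) = 1.0868%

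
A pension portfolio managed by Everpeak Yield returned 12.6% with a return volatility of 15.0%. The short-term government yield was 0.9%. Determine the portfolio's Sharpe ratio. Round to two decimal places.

0.78

Sharpe = (Rp − Rf) / σp = (12.6% − 0.9%) / 15.0% = 11.70% / 15.0% = 0.7800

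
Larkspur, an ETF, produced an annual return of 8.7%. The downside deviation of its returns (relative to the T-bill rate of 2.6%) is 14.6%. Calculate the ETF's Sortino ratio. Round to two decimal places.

0.42

Sortino = (Rp − Rf) / σd = (8.7% − 2.6%) / 14.6% = 6.10% / 14.6% = 0.4178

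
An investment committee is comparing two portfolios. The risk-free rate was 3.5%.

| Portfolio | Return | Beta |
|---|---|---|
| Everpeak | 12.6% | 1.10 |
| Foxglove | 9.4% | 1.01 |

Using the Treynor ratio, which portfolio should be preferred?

Everpeak

Everpeak: Treynor = (12.6% − 3.5%) / 1.10 = 8.273
Foxglove: Treynor = (9.4% − 3.5%) / 1.01 = 5.842
Highest: Everpeak (8.273).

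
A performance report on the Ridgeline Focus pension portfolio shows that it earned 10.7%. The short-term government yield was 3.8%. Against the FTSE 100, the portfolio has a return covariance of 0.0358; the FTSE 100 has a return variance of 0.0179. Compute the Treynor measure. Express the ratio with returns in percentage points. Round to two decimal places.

3.45

β = Cov / Var = 0.0358 / 0.0179 = 2.0000
Treynor = (Rp − Rf) / β = (10.7% − 3.8%) / 2.0000 = 6.90 / 2.0000 = 3.4500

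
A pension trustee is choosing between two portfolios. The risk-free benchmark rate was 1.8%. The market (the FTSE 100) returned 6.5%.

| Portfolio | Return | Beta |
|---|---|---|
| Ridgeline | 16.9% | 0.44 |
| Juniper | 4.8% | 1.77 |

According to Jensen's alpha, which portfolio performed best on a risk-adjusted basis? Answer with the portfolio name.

Ridgeline

Ridgeline: α = 16.9% − [1.8% + 0.44 × (6.5% − 1.8%)] = 13.032
Juniper: α = 4.8% − [1.8% + 1.77 × (6.5% − 1.8%)] = -5.319
Highest: Ridgeline (13.032).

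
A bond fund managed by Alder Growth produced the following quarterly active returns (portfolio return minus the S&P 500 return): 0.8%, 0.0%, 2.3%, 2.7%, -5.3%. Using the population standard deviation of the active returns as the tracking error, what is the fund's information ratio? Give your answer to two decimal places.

μ = (0.8 + 0 + 2.3 + 2.7 − 5.3) / 5 = 0.50 / 5 = 0.1000%
Population std dev = √[41.2600 / 5] = 2.8726%
IR = μ / tracking error = 0.1000 / 2.8726 = 0.0348

0.03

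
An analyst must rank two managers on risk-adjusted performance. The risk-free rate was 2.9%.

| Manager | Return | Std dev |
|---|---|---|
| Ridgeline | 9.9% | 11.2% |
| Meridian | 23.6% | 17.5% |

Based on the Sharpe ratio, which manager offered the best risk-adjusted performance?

Ridgeline: Sharpe ratio = (9.9% − 2.9%) / 11.2% = 0.625
Meridian: Sharpe ratio = (23.6% − 2.9%) / 17.5% = 1.183
Highest: Meridian (1.183).

Meridian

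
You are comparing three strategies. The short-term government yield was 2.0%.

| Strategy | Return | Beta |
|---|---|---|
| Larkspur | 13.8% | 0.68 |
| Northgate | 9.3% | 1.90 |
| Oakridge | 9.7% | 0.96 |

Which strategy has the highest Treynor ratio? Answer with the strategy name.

Larkspur

Larkspur: Treynor = (13.8% − 2.0%) / 0.68 = 17.353
Northgate: Treynor = (9.3% − 2.0%) / 1.90 = 3.842
Oakridge: Treynor = (9.7% − 2.0%) / 0.96 = 8.021
Highest: Larkspur (17.353).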